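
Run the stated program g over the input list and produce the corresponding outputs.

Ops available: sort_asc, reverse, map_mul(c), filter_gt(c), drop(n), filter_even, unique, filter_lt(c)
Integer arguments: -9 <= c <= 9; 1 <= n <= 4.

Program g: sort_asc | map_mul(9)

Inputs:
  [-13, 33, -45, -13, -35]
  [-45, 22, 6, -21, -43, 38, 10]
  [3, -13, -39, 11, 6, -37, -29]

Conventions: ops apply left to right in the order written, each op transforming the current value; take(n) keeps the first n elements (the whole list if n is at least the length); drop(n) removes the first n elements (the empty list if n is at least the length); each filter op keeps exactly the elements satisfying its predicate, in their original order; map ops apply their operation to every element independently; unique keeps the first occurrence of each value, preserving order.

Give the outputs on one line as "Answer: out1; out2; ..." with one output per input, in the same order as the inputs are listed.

Execution, op by op:
  [-13, 33, -45, -13, -35] -> [-45, -35, -13, -13, 33] -> [-405, -315, -117, -117, 297]
  [-45, 22, 6, -21, -43, 38, 10] -> [-45, -43, -21, 6, 10, 22, 38] -> [-405, -387, -189, 54, 90, 198, 342]
  [3, -13, -39, 11, 6, -37, -29] -> [-39, -37, -29, -13, 3, 6, 11] -> [-351, -333, -261, -117, 27, 54, 99]

[-405, -315, -117, -117, 297]; [-405, -387, -189, 54, 90, 198, 342]; [-351, -333, -261, -117, 27, 54, 99]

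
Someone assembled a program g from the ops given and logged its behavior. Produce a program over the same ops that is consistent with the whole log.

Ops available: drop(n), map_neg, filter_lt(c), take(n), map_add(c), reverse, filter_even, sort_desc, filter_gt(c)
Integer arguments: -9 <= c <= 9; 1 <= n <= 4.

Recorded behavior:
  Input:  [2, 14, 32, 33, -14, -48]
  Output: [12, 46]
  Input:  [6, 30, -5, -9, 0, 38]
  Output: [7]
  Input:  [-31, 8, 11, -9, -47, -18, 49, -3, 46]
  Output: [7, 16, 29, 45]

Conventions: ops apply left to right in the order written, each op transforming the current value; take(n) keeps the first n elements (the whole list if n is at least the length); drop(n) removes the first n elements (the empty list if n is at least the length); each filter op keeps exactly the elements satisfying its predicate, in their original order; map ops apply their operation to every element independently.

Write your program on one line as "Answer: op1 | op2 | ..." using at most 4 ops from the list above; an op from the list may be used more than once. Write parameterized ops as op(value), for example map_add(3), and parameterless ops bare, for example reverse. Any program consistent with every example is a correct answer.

filter_lt(-8) | map_add(2) | sort_desc | map_neg

Check, running the answer program on each example:
  [2, 14, 32, 33, -14, -48] -> [-14, -48] -> [-12, -46] -> [-12, -46] -> [12, 46]
  [6, 30, -5, -9, 0, 38] -> [-9] -> [-7] -> [-7] -> [7]
  [-31, 8, 11, -9, -47, -18, 49, -3, 46] -> [-31, -9, -47, -18] -> [-29, -7, -45, -16] -> [-7, -16, -29, -45] -> [7, 16, 29, 45]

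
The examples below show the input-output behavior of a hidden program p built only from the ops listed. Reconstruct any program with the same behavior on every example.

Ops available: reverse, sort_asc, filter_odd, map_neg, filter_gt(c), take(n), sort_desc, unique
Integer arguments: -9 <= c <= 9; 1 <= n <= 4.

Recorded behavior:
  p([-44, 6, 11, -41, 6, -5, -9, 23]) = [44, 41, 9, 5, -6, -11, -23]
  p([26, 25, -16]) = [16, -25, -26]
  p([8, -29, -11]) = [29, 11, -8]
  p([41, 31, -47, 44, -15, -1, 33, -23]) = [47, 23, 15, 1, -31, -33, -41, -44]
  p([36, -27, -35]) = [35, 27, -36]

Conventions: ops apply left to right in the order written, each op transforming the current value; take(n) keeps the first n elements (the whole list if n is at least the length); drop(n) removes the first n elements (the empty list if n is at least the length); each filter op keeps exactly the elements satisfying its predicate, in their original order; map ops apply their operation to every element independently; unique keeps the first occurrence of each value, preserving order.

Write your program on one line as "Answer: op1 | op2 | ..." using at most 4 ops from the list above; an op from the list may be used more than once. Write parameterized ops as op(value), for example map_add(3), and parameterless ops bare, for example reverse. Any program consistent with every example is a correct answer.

map_neg | unique | sort_desc

Check, running the answer program on each example:
  [-44, 6, 11, -41, 6, -5, -9, 23] -> [44, -6, -11, 41, -6, 5, 9, -23] -> [44, -6, -11, 41, 5, 9, -23] -> [44, 41, 9, 5, -6, -11, -23]
  [26, 25, -16] -> [-26, -25, 16] -> [-26, -25, 16] -> [16, -25, -26]
  [8, -29, -11] -> [-8, 29, 11] -> [-8, 29, 11] -> [29, 11, -8]
  [41, 31, -47, 44, -15, -1, 33, -23] -> [-41, -31, 47, -44, 15, 1, -33, 23] -> [-41, -31, 47, -44, 15, 1, -33, 23] -> [47, 23, 15, 1, -31, -33, -41, -44]
  [36, -27, -35] -> [-36, 27, 35] -> [-36, 27, 35] -> [35, 27, -36]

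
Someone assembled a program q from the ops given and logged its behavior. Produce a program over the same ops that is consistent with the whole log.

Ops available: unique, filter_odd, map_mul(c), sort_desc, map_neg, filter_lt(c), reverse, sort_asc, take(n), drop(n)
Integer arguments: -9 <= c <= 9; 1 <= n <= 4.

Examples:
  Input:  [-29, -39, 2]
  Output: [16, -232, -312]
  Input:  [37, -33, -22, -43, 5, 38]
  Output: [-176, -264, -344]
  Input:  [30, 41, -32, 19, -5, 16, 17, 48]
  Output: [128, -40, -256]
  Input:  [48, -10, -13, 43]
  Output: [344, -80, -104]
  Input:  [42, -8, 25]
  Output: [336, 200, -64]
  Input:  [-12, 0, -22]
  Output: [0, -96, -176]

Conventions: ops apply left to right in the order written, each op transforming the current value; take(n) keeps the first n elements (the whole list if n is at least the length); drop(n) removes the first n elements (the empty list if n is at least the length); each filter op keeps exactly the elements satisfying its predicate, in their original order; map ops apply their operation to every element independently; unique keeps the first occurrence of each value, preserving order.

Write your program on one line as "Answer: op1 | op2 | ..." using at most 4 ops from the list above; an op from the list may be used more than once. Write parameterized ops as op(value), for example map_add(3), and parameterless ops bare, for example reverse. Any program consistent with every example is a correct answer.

sort_asc | take(3) | map_mul(8) | sort_desc

Check, running the answer program on each example:
  [-29, -39, 2] -> [-39, -29, 2] -> [-39, -29, 2] -> [-312, -232, 16] -> [16, -232, -312]
  [37, -33, -22, -43, 5, 38] -> [-43, -33, -22, 5, 37, 38] -> [-43, -33, -22] -> [-344, -264, -176] -> [-176, -264, -344]
  [30, 41, -32, 19, -5, 16, 17, 48] -> [-32, -5, 16, 17, 19, 30, 41, 48] -> [-32, -5, 16] -> [-256, -40, 128] -> [128, -40, -256]
  [48, -10, -13, 43] -> [-13, -10, 43, 48] -> [-13, -10, 43] -> [-104, -80, 344] -> [344, -80, -104]
  [42, -8, 25] -> [-8, 25, 42] -> [-8, 25, 42] -> [-64, 200, 336] -> [336, 200, -64]
  [-12, 0, -22] -> [-22, -12, 0] -> [-22, -12, 0] -> [-176, -96, 0] -> [0, -96, -176]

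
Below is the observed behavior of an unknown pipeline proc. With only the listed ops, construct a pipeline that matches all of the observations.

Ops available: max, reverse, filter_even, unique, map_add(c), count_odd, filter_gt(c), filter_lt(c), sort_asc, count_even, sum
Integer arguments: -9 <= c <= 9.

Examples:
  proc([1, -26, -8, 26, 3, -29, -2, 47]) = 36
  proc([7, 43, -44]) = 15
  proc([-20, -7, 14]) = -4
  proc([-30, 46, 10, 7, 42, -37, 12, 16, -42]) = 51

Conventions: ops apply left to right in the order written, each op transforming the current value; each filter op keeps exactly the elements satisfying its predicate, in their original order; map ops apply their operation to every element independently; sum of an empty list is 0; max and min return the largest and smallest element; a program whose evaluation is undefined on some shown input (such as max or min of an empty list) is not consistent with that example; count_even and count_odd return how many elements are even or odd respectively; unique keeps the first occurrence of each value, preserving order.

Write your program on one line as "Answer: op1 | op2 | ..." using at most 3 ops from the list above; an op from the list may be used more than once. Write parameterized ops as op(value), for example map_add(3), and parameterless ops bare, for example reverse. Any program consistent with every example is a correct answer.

map_add(3) | sum

Check, running the answer program on each example:
  [1, -26, -8, 26, 3, -29, -2, 47] -> [4, -23, -5, 29, 6, -26, 1, 50] -> 36
  [7, 43, -44] -> [10, 46, -41] -> 15
  [-20, -7, 14] -> [-17, -4, 17] -> -4
  [-30, 46, 10, 7, 42, -37, 12, 16, -42] -> [-27, 49, 13, 10, 45, -34, 15, 19, -39] -> 51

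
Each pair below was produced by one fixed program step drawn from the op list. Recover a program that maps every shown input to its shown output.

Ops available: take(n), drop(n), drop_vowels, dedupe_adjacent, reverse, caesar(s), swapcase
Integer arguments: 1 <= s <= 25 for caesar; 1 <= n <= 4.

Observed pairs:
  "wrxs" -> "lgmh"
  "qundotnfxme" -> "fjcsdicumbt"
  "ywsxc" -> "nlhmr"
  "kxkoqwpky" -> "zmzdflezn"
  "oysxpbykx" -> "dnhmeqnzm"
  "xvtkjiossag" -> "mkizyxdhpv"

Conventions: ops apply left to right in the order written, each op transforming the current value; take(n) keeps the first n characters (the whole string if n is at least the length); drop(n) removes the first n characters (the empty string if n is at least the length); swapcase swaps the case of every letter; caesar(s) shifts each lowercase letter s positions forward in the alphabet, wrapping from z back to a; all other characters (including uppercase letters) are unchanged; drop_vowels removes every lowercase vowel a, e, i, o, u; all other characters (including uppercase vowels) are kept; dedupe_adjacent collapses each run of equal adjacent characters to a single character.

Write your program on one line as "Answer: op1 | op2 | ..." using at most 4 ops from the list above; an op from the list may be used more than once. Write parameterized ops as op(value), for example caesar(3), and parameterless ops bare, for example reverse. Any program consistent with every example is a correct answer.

reverse | dedupe_adjacent | caesar(15) | reverse

Check, running the answer program on each example:
  "wrxs" -> "sxrw" -> "sxrw" -> "hmgl" -> "lgmh"
  "qundotnfxme" -> "emxfntodnuq" -> "emxfntodnuq" -> "tbmucidscjf" -> "fjcsdicumbt"
  "ywsxc" -> "cxswy" -> "cxswy" -> "rmhln" -> "nlhmr"
  "kxkoqwpky" -> "ykpwqokxk" -> "ykpwqokxk" -> "nzelfdzmz" -> "zmzdflezn"
  "oysxpbykx" -> "xkybpxsyo" -> "xkybpxsyo" -> "mznqemhnd" -> "dnhmeqnzm"
  "xvtkjiossag" -> "gassoijktvx" -> "gasoijktvx" -> "vphdxyzikm" -> "mkizyxdhpv"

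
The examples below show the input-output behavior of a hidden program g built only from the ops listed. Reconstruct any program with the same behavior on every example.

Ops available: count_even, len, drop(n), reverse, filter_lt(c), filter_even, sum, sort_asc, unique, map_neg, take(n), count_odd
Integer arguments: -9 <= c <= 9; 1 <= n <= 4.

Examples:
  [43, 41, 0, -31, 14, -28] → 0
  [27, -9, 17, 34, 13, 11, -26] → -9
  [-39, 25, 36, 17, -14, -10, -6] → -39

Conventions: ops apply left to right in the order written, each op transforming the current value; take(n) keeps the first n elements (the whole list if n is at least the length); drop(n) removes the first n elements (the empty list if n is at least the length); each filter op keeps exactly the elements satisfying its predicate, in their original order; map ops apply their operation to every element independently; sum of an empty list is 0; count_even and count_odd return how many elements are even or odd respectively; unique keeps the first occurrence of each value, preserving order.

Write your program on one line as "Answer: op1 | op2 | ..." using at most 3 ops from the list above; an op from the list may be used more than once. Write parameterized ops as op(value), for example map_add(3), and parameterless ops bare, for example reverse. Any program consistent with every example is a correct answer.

take(3) | filter_lt(8) | sum

Check, running the answer program on each example:
  [43, 41, 0, -31, 14, -28] -> [43, 41, 0] -> [0] -> 0
  [27, -9, 17, 34, 13, 11, -26] -> [27, -9, 17] -> [-9] -> -9
  [-39, 25, 36, 17, -14, -10, -6] -> [-39, 25, 36] -> [-39] -> -39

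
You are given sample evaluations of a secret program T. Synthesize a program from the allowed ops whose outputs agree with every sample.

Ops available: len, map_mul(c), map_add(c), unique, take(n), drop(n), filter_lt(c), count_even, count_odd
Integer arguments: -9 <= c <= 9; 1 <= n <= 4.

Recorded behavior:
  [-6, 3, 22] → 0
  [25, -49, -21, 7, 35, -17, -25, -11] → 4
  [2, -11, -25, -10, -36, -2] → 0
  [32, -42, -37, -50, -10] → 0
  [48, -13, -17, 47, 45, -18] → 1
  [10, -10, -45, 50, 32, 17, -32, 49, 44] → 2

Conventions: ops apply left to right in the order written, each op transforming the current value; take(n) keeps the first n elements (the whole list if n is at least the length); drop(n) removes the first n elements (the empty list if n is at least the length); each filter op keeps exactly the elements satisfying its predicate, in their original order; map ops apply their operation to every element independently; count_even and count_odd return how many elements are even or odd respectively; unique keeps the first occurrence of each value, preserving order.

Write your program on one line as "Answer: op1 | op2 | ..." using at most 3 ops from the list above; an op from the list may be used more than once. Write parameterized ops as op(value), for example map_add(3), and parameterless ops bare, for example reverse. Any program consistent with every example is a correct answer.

drop(4) | map_add(-9) | count_even

Check, running the answer program on each example:
  [-6, 3, 22] -> [] -> [] -> 0
  [25, -49, -21, 7, 35, -17, -25, -11] -> [35, -17, -25, -11] -> [26, -26, -34, -20] -> 4
  [2, -11, -25, -10, -36, -2] -> [-36, -2] -> [-45, -11] -> 0
  [32, -42, -37, -50, -10] -> [-10] -> [-19] -> 0
  [48, -13, -17, 47, 45, -18] -> [45, -18] -> [36, -27] -> 1
  [10, -10, -45, 50, 32, 17, -32, 49, 44] -> [32, 17, -32, 49, 44] -> [23, 8, -41, 40, 35] -> 2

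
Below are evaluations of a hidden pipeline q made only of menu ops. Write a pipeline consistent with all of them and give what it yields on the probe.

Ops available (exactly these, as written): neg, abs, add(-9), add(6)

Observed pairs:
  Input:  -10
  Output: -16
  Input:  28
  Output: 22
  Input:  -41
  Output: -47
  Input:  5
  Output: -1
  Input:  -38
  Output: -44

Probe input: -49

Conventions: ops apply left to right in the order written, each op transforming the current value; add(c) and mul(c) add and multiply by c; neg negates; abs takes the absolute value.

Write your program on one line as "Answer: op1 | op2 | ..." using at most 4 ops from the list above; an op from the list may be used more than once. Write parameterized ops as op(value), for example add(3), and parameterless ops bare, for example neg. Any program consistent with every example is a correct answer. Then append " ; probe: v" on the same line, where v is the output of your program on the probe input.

neg | add(6) | neg ; probe: -55

Check, running the answer program on each example:
  -10 -> 10 -> 16 -> -16
  28 -> -28 -> -22 -> 22
  -41 -> 41 -> 47 -> -47
  5 -> -5 -> 1 -> -1
  -38 -> 38 -> 44 -> -44
  probe: -49 -> 49 -> 55 -> -55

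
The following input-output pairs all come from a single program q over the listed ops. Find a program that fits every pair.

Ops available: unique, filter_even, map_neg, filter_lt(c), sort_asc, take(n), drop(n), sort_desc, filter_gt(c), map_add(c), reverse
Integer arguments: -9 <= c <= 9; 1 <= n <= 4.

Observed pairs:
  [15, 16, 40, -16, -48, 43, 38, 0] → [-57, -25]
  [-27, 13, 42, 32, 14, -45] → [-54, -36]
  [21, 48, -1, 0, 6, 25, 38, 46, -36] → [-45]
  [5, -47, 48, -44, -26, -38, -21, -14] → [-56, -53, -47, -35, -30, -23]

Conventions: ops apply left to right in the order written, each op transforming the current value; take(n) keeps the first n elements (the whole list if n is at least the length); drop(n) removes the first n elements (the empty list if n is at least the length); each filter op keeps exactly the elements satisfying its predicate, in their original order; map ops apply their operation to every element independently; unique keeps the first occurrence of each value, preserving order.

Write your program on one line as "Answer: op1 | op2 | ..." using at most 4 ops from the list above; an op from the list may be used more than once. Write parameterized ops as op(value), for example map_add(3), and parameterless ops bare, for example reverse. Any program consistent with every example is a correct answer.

filter_lt(-3) | reverse | sort_asc | map_add(-9)

Check, running the answer program on each example:
  [15, 16, 40, -16, -48, 43, 38, 0] -> [-16, -48] -> [-48, -16] -> [-48, -16] -> [-57, -25]
  [-27, 13, 42, 32, 14, -45] -> [-27, -45] -> [-45, -27] -> [-45, -27] -> [-54, -36]
  [21, 48, -1, 0, 6, 25, 38, 46, -36] -> [-36] -> [-36] -> [-36] -> [-45]
  [5, -47, 48, -44, -26, -38, -21, -14] -> [-47, -44, -26, -38, -21, -14] -> [-14, -21, -38, -26, -44, -47] -> [-47, -44, -38, -26, -21, -14] -> [-56, -53, -47, -35, -30, -23]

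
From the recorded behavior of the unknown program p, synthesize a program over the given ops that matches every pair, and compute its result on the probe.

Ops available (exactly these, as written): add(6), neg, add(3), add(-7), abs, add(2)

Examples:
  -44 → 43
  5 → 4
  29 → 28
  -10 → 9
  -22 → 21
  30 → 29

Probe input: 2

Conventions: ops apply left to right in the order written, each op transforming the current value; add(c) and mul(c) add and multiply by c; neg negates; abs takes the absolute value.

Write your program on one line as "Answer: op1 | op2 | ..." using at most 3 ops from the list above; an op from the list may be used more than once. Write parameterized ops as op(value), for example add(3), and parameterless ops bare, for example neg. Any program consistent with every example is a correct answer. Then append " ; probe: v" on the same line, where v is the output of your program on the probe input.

abs | add(-7) | add(6) ; probe: 1

Check, running the answer program on each example:
  -44 -> 44 -> 37 -> 43
  5 -> 5 -> -2 -> 4
  29 -> 29 -> 22 -> 28
  -10 -> 10 -> 3 -> 9
  -22 -> 22 -> 15 -> 21
  30 -> 30 -> 23 -> 29
  probe: 2 -> 2 -> -5 -> 1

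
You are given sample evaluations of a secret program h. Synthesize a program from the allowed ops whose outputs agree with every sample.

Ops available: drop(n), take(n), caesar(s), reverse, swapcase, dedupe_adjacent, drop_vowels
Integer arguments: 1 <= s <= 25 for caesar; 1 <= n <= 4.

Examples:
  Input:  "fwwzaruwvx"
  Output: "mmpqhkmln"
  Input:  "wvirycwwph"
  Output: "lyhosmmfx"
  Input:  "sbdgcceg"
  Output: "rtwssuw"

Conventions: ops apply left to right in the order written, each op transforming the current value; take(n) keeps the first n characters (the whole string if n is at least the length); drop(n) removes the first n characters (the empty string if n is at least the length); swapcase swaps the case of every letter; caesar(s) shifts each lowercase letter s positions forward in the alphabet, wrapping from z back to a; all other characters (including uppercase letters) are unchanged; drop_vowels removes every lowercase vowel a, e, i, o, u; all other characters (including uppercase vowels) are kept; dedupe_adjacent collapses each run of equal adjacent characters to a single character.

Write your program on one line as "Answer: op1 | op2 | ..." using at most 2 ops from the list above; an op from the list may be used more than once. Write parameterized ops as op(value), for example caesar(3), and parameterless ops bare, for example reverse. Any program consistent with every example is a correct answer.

caesar(16) | drop(1)

Check, running the answer program on each example:
  "fwwzaruwvx" -> "vmmpqhkmln" -> "mmpqhkmln"
  "wvirycwwph" -> "mlyhosmmfx" -> "lyhosmmfx"
  "sbdgcceg" -> "irtwssuw" -> "rtwssuw"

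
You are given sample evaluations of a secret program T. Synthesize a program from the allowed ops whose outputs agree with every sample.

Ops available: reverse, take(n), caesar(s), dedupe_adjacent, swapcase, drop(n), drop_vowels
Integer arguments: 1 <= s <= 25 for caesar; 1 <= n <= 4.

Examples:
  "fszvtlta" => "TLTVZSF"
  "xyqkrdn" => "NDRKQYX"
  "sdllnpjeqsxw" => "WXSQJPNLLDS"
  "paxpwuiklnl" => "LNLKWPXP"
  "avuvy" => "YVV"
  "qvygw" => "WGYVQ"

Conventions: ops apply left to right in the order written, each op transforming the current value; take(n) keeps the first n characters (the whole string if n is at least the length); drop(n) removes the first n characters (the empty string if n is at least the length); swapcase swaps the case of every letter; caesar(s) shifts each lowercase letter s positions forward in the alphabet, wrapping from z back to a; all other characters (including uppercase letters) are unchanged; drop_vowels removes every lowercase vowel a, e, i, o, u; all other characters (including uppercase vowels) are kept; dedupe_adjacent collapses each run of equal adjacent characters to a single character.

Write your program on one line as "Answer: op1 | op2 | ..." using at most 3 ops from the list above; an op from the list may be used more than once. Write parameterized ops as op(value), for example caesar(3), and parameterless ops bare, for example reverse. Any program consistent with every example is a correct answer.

reverse | drop_vowels | swapcase

Check, running the answer program on each example:
  "fszvtlta" -> "atltvzsf" -> "tltvzsf" -> "TLTVZSF"
  "xyqkrdn" -> "ndrkqyx" -> "ndrkqyx" -> "NDRKQYX"
  "sdllnpjeqsxw" -> "wxsqejpnllds" -> "wxsqjpnllds" -> "WXSQJPNLLDS"
  "paxpwuiklnl" -> "lnlkiuwpxap" -> "lnlkwpxp" -> "LNLKWPXP"
  "avuvy" -> "yvuva" -> "yvv" -> "YVV"
  "qvygw" -> "wgyvq" -> "wgyvq" -> "WGYVQ"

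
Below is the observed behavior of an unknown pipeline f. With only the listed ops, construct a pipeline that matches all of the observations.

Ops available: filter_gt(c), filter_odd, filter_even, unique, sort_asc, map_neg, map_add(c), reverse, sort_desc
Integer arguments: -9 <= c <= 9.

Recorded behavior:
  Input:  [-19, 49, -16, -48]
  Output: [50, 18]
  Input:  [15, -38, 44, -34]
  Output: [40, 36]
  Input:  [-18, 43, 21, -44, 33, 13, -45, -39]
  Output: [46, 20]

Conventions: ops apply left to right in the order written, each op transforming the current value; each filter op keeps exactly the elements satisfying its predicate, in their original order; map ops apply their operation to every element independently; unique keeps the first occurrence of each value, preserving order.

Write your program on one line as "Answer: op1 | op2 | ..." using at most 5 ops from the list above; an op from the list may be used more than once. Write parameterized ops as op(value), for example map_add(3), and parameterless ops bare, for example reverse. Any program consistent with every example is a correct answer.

map_neg | filter_gt(-9) | map_add(2) | filter_even | sort_desc

Check, running the answer program on each example:
  [-19, 49, -16, -48] -> [19, -49, 16, 48] -> [19, 16, 48] -> [21, 18, 50] -> [18, 50] -> [50, 18]
  [15, -38, 44, -34] -> [-15, 38, -44, 34] -> [38, 34] -> [40, 36] -> [40, 36] -> [40, 36]
  [-18, 43, 21, -44, 33, 13, -45, -39] -> [18, -43, -21, 44, -33, -13, 45, 39] -> [18, 44, 45, 39] -> [20, 46, 47, 41] -> [20, 46] -> [46, 20]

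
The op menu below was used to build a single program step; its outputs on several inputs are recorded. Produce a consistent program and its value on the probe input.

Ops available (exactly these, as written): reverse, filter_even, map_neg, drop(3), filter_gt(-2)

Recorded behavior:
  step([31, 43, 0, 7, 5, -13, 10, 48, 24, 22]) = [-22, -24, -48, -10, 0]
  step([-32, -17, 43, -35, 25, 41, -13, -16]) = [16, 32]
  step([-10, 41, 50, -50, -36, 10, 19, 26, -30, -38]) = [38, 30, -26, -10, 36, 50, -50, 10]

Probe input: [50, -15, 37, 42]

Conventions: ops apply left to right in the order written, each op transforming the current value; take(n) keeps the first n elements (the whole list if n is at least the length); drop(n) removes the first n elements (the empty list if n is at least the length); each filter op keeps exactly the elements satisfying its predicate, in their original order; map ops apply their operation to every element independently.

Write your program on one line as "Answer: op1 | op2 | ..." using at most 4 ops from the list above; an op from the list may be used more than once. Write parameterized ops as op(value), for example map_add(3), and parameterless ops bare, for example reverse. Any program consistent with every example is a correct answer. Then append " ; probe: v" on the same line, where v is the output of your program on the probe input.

map_neg | filter_even | reverse ; probe: [-42, -50]

Check, running the answer program on each example:
  [31, 43, 0, 7, 5, -13, 10, 48, 24, 22] -> [-31, -43, 0, -7, -5, 13, -10, -48, -24, -22] -> [0, -10, -48, -24, -22] -> [-22, -24, -48, -10, 0]
  [-32, -17, 43, -35, 25, 41, -13, -16] -> [32, 17, -43, 35, -25, -41, 13, 16] -> [32, 16] -> [16, 32]
  [-10, 41, 50, -50, -36, 10, 19, 26, -30, -38] -> [10, -41, -50, 50, 36, -10, -19, -26, 30, 38] -> [10, -50, 50, 36, -10, -26, 30, 38] -> [38, 30, -26, -10, 36, 50, -50, 10]
  probe: [50, -15, 37, 42] -> [-50, 15, -37, -42] -> [-50, -42] -> [-42, -50]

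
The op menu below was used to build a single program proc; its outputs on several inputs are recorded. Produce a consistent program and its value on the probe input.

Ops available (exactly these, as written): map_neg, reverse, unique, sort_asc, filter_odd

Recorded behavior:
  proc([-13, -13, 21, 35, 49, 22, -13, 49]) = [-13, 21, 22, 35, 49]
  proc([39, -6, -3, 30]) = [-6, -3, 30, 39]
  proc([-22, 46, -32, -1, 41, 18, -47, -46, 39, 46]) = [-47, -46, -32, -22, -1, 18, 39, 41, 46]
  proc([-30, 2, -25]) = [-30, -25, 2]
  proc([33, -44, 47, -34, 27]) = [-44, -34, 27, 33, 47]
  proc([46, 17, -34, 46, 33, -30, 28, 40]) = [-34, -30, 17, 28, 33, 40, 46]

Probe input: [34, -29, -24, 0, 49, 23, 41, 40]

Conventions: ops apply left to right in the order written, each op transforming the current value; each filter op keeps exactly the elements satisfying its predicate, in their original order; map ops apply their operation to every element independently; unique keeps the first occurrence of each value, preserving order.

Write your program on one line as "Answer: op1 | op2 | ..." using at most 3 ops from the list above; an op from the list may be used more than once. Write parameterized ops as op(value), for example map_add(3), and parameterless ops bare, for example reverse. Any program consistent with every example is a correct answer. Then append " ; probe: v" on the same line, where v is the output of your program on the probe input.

unique | reverse | sort_asc ; probe: [-29, -24, 0, 23, 34, 40, 41, 49]

Check, running the answer program on each example:
  [-13, -13, 21, 35, 49, 22, -13, 49] -> [-13, 21, 35, 49, 22] -> [22, 49, 35, 21, -13] -> [-13, 21, 22, 35, 49]
  [39, -6, -3, 30] -> [39, -6, -3, 30] -> [30, -3, -6, 39] -> [-6, -3, 30, 39]
  [-22, 46, -32, -1, 41, 18, -47, -46, 39, 46] -> [-22, 46, -32, -1, 41, 18, -47, -46, 39] -> [39, -46, -47, 18, 41, -1, -32, 46, -22] -> [-47, -46, -32, -22, -1, 18, 39, 41, 46]
  [-30, 2, -25] -> [-30, 2, -25] -> [-25, 2, -30] -> [-30, -25, 2]
  [33, -44, 47, -34, 27] -> [33, -44, 47, -34, 27] -> [27, -34, 47, -44, 33] -> [-44, -34, 27, 33, 47]
  [46, 17, -34, 46, 33, -30, 28, 40] -> [46, 17, -34, 33, -30, 28, 40] -> [40, 28, -30, 33, -34, 17, 46] -> [-34, -30, 17, 28, 33, 40, 46]
  probe: [34, -29, -24, 0, 49, 23, 41, 40] -> [34, -29, -24, 0, 49, 23, 41, 40] -> [40, 41, 23, 49, 0, -24, -29, 34] -> [-29, -24, 0, 23, 34, 40, 41, 49]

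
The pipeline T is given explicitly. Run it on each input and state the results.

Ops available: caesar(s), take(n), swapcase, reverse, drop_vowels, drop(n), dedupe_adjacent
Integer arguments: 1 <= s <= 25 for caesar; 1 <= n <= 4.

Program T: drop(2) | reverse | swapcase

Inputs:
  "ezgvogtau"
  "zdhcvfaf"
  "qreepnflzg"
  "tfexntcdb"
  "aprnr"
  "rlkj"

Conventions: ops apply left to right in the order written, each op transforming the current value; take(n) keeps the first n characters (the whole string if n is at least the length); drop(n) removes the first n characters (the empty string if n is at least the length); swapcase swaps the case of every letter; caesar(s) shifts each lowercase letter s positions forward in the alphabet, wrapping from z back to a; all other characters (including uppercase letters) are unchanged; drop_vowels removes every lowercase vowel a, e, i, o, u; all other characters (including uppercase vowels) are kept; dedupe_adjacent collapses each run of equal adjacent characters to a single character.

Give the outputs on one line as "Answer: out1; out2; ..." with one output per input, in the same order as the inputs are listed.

Execution, op by op:
  "ezgvogtau" -> "gvogtau" -> "uatgovg" -> "UATGOVG"
  "zdhcvfaf" -> "hcvfaf" -> "fafvch" -> "FAFVCH"
  "qreepnflzg" -> "eepnflzg" -> "gzlfnpee" -> "GZLFNPEE"
  "tfexntcdb" -> "exntcdb" -> "bdctnxe" -> "BDCTNXE"
  "aprnr" -> "rnr" -> "rnr" -> "RNR"
  "rlkj" -> "kj" -> "jk" -> "JK"

"UATGOVG"; "FAFVCH"; "GZLFNPEE"; "BDCTNXE"; "RNR"; "JK"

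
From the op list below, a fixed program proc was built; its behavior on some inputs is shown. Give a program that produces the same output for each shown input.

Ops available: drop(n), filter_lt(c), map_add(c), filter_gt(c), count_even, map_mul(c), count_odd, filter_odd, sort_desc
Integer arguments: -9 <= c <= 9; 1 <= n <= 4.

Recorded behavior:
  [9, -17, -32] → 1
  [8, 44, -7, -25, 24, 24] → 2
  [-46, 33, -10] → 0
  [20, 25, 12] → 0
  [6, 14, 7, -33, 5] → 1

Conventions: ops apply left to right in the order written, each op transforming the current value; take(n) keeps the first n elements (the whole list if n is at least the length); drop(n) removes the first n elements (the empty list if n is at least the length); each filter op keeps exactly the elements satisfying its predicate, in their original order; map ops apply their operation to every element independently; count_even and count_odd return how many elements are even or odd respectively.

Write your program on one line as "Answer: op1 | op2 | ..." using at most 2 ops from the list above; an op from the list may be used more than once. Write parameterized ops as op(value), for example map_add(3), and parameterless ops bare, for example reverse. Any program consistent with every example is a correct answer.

filter_lt(-4) | count_odd

Check, running the answer program on each example:
  [9, -17, -32] -> [-17, -32] -> 1
  [8, 44, -7, -25, 24, 24] -> [-7, -25] -> 2
  [-46, 33, -10] -> [-46, -10] -> 0
  [20, 25, 12] -> [] -> 0
  [6, 14, 7, -33, 5] -> [-33] -> 1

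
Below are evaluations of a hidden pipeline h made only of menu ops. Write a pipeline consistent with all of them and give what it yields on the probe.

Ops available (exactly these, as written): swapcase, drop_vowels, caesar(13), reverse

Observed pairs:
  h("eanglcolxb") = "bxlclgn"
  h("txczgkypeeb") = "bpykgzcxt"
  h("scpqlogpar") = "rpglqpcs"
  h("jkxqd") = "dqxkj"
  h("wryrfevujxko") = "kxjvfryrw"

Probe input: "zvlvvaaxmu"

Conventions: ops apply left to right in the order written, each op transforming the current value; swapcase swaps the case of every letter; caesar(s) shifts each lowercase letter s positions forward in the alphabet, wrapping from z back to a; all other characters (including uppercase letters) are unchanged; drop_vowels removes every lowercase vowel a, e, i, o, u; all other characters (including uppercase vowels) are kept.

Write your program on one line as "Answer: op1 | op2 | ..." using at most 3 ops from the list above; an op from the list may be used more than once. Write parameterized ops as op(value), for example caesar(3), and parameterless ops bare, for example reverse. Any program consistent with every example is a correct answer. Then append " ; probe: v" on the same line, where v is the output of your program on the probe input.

reverse | drop_vowels ; probe: "mxvvlvz"

Check, running the answer program on each example:
  "eanglcolxb" -> "bxloclgnae" -> "bxlclgn"
  "txczgkypeeb" -> "beepykgzcxt" -> "bpykgzcxt"
  "scpqlogpar" -> "rapgolqpcs" -> "rpglqpcs"
  "jkxqd" -> "dqxkj" -> "dqxkj"
  "wryrfevujxko" -> "okxjuvefryrw" -> "kxjvfryrw"
  probe: "zvlvvaaxmu" -> "umxaavvlvz" -> "mxvvlvz"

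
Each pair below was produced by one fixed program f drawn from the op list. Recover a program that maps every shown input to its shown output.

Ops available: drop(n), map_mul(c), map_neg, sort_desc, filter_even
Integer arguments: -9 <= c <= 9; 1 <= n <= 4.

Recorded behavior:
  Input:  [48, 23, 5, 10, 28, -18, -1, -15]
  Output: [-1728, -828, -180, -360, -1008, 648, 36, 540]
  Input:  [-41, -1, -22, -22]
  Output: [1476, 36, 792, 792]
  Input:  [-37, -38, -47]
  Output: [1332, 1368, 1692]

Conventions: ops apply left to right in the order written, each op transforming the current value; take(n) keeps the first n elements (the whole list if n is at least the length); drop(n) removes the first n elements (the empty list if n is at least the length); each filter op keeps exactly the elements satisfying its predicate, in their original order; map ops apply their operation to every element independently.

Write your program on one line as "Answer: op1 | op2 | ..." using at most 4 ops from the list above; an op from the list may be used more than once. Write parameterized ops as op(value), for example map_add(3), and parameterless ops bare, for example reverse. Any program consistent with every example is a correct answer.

map_neg | map_mul(6) | map_mul(6)

Check, running the answer program on each example:
  [48, 23, 5, 10, 28, -18, -1, -15] -> [-48, -23, -5, -10, -28, 18, 1, 15] -> [-288, -138, -30, -60, -168, 108, 6, 90] -> [-1728, -828, -180, -360, -1008, 648, 36, 540]
  [-41, -1, -22, -22] -> [41, 1, 22, 22] -> [246, 6, 132, 132] -> [1476, 36, 792, 792]
  [-37, -38, -47] -> [37, 38, 47] -> [222, 228, 282] -> [1332, 1368, 1692]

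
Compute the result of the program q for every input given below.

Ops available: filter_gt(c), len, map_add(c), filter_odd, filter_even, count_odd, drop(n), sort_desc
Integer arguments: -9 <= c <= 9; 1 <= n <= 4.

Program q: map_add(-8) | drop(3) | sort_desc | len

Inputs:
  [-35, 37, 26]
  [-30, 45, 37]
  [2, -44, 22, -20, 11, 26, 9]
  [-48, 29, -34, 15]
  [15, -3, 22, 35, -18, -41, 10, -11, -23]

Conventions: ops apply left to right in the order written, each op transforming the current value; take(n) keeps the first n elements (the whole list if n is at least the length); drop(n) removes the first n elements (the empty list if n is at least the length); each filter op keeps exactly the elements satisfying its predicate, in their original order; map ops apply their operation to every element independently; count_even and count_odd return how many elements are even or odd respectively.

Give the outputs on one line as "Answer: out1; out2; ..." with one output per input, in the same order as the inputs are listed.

Execution, op by op:
  [-35, 37, 26] -> [-43, 29, 18] -> [] -> [] -> 0
  [-30, 45, 37] -> [-38, 37, 29] -> [] -> [] -> 0
  [2, -44, 22, -20, 11, 26, 9] -> [-6, -52, 14, -28, 3, 18, 1] -> [-28, 3, 18, 1] -> [18, 3, 1, -28] -> 4
  [-48, 29, -34, 15] -> [-56, 21, -42, 7] -> [7] -> [7] -> 1
  [15, -3, 22, 35, -18, -41, 10, -11, -23] -> [7, -11, 14, 27, -26, -49, 2, -19, -31] -> [27, -26, -49, 2, -19, -31] -> [27, 2, -19, -26, -31, -49] -> 6

0; 0; 4; 1; 6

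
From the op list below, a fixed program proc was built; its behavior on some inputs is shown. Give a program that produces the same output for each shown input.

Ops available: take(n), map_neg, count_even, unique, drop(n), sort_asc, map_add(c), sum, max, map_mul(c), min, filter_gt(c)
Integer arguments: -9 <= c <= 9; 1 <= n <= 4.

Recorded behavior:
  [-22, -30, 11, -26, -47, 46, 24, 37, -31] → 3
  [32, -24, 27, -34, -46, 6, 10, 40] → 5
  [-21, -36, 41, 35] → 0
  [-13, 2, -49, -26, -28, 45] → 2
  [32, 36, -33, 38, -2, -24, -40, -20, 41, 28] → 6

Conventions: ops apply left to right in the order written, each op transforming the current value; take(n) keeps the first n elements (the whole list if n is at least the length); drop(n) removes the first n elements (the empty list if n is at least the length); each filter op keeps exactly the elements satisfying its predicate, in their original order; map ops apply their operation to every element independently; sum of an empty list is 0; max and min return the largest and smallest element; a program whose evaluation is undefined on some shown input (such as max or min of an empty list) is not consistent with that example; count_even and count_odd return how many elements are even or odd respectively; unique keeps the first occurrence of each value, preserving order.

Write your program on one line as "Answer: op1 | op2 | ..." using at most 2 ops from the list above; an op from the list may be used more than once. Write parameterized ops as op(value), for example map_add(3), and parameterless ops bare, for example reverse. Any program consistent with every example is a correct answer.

drop(2) | count_even

Check, running the answer program on each example:
  [-22, -30, 11, -26, -47, 46, 24, 37, -31] -> [11, -26, -47, 46, 24, 37, -31] -> 3
  [32, -24, 27, -34, -46, 6, 10, 40] -> [27, -34, -46, 6, 10, 40] -> 5
  [-21, -36, 41, 35] -> [41, 35] -> 0
  [-13, 2, -49, -26, -28, 45] -> [-49, -26, -28, 45] -> 2
  [32, 36, -33, 38, -2, -24, -40, -20, 41, 28] -> [-33, 38, -2, -24, -40, -20, 41, 28] -> 6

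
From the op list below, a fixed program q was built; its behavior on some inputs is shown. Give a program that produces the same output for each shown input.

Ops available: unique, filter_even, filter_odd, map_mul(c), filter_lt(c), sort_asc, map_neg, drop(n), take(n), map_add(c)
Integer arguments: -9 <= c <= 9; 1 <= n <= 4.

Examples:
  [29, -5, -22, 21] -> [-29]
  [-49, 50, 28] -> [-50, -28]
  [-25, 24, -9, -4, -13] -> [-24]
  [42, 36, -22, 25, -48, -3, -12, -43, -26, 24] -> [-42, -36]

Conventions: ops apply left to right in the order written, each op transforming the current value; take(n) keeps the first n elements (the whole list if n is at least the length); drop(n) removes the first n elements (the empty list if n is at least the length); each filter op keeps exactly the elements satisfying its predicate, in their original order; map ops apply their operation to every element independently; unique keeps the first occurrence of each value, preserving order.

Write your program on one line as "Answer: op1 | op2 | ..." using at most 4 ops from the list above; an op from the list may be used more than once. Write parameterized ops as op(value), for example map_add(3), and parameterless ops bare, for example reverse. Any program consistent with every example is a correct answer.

map_neg | take(3) | sort_asc | filter_lt(5)

Check, running the answer program on each example:
  [29, -5, -22, 21] -> [-29, 5, 22, -21] -> [-29, 5, 22] -> [-29, 5, 22] -> [-29]
  [-49, 50, 28] -> [49, -50, -28] -> [49, -50, -28] -> [-50, -28, 49] -> [-50, -28]
  [-25, 24, -9, -4, -13] -> [25, -24, 9, 4, 13] -> [25, -24, 9] -> [-24, 9, 25] -> [-24]
  [42, 36, -22, 25, -48, -3, -12, -43, -26, 24] -> [-42, -36, 22, -25, 48, 3, 12, 43, 26, -24] -> [-42, -36, 22] -> [-42, -36, 22] -> [-42, -36]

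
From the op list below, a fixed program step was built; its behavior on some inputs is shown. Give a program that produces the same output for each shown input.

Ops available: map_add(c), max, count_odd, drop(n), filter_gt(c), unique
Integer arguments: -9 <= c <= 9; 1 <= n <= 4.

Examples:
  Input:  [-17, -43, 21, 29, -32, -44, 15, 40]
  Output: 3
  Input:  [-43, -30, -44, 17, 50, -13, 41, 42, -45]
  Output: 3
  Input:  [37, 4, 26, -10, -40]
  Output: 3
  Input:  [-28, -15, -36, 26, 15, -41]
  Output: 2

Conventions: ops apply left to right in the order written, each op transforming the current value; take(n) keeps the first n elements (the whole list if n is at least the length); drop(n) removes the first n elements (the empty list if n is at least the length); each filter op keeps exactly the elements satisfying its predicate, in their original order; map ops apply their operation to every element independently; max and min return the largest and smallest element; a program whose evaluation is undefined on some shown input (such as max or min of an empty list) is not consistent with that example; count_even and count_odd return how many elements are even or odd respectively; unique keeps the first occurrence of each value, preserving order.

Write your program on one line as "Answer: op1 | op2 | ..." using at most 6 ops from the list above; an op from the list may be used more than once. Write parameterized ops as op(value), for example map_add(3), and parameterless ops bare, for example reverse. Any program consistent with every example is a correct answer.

map_add(1) | drop(1) | drop(1) | map_add(6) | count_odd

Check, running the answer program on each example:
  [-17, -43, 21, 29, -32, -44, 15, 40] -> [-16, -42, 22, 30, -31, -43, 16, 41] -> [-42, 22, 30, -31, -43, 16, 41] -> [22, 30, -31, -43, 16, 41] -> [28, 36, -25, -37, 22, 47] -> 3
  [-43, -30, -44, 17, 50, -13, 41, 42, -45] -> [-42, -29, -43, 18, 51, -12, 42, 43, -44] -> [-29, -43, 18, 51, -12, 42, 43, -44] -> [-43, 18, 51, -12, 42, 43, -44] -> [-37, 24, 57, -6, 48, 49, -38] -> 3
  [37, 4, 26, -10, -40] -> [38, 5, 27, -9, -39] -> [5, 27, -9, -39] -> [27, -9, -39] -> [33, -3, -33] -> 3
  [-28, -15, -36, 26, 15, -41] -> [-27, -14, -35, 27, 16, -40] -> [-14, -35, 27, 16, -40] -> [-35, 27, 16, -40] -> [-29, 33, 22, -34] -> 2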